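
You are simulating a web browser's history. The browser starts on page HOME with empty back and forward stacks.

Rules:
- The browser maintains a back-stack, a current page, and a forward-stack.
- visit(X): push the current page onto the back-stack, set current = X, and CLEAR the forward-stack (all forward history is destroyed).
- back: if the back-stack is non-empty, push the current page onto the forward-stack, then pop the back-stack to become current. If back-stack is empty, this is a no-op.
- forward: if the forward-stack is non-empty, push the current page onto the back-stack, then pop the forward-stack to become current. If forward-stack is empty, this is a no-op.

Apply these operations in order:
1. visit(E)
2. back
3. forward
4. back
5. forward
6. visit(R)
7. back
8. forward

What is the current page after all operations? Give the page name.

After 1 (visit(E)): cur=E back=1 fwd=0
After 2 (back): cur=HOME back=0 fwd=1
After 3 (forward): cur=E back=1 fwd=0
After 4 (back): cur=HOME back=0 fwd=1
After 5 (forward): cur=E back=1 fwd=0
After 6 (visit(R)): cur=R back=2 fwd=0
After 7 (back): cur=E back=1 fwd=1
After 8 (forward): cur=R back=2 fwd=0

Answer: R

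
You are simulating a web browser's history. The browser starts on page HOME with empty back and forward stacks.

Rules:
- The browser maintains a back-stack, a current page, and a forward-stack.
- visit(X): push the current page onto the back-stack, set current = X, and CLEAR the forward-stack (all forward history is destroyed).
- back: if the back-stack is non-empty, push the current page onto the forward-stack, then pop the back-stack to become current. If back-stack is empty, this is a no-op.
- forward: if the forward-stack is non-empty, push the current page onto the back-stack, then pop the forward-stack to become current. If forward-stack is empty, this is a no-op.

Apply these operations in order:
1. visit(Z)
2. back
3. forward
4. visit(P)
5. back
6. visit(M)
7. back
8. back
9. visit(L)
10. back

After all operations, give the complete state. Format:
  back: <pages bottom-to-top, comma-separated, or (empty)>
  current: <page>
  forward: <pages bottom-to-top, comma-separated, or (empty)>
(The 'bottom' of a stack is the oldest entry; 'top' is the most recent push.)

After 1 (visit(Z)): cur=Z back=1 fwd=0
After 2 (back): cur=HOME back=0 fwd=1
After 3 (forward): cur=Z back=1 fwd=0
After 4 (visit(P)): cur=P back=2 fwd=0
After 5 (back): cur=Z back=1 fwd=1
After 6 (visit(M)): cur=M back=2 fwd=0
After 7 (back): cur=Z back=1 fwd=1
After 8 (back): cur=HOME back=0 fwd=2
After 9 (visit(L)): cur=L back=1 fwd=0
After 10 (back): cur=HOME back=0 fwd=1

Answer: back: (empty)
current: HOME
forward: L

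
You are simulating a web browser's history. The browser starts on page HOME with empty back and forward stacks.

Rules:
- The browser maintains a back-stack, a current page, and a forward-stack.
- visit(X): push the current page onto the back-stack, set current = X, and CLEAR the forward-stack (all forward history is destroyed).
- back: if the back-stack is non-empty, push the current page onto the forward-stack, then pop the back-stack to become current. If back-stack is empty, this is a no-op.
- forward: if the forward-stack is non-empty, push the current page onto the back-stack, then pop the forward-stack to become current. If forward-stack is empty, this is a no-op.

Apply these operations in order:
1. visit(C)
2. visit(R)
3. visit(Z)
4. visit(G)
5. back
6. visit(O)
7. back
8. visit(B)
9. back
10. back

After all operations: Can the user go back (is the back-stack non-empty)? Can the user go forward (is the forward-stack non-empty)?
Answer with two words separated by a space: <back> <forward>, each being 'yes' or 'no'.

Answer: yes yes

Derivation:
After 1 (visit(C)): cur=C back=1 fwd=0
After 2 (visit(R)): cur=R back=2 fwd=0
After 3 (visit(Z)): cur=Z back=3 fwd=0
After 4 (visit(G)): cur=G back=4 fwd=0
After 5 (back): cur=Z back=3 fwd=1
After 6 (visit(O)): cur=O back=4 fwd=0
After 7 (back): cur=Z back=3 fwd=1
After 8 (visit(B)): cur=B back=4 fwd=0
After 9 (back): cur=Z back=3 fwd=1
After 10 (back): cur=R back=2 fwd=2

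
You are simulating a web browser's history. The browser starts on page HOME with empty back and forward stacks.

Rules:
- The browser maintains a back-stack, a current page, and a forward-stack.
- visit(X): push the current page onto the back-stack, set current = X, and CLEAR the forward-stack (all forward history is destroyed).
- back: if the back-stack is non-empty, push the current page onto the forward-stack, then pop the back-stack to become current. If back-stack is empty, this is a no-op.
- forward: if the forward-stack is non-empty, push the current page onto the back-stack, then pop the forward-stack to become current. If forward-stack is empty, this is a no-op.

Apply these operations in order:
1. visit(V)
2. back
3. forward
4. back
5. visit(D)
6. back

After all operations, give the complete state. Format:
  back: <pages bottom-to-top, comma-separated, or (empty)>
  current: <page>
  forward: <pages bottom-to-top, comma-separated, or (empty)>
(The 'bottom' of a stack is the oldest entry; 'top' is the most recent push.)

Answer: back: (empty)
current: HOME
forward: D

Derivation:
After 1 (visit(V)): cur=V back=1 fwd=0
After 2 (back): cur=HOME back=0 fwd=1
After 3 (forward): cur=V back=1 fwd=0
After 4 (back): cur=HOME back=0 fwd=1
After 5 (visit(D)): cur=D back=1 fwd=0
After 6 (back): cur=HOME back=0 fwd=1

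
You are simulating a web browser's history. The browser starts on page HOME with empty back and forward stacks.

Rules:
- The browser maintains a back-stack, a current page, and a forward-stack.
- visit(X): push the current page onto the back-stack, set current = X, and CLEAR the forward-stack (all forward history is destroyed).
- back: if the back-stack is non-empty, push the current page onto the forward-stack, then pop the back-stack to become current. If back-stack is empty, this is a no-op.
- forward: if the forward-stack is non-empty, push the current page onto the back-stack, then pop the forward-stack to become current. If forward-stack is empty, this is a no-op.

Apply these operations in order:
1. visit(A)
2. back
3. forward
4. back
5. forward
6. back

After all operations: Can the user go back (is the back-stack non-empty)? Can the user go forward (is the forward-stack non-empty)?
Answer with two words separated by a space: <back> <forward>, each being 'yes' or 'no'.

After 1 (visit(A)): cur=A back=1 fwd=0
After 2 (back): cur=HOME back=0 fwd=1
After 3 (forward): cur=A back=1 fwd=0
After 4 (back): cur=HOME back=0 fwd=1
After 5 (forward): cur=A back=1 fwd=0
After 6 (back): cur=HOME back=0 fwd=1

Answer: no yes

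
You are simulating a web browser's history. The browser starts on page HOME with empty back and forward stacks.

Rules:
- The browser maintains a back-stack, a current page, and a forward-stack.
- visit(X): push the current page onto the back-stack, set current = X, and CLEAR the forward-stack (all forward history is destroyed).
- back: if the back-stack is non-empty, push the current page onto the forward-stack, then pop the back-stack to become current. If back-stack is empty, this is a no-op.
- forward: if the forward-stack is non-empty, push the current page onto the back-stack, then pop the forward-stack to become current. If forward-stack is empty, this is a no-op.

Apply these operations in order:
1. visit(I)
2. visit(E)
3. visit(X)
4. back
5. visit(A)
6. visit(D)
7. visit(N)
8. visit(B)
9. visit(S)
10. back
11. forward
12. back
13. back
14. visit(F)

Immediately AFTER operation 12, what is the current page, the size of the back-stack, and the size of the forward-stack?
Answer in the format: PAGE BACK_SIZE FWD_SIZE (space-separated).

After 1 (visit(I)): cur=I back=1 fwd=0
After 2 (visit(E)): cur=E back=2 fwd=0
After 3 (visit(X)): cur=X back=3 fwd=0
After 4 (back): cur=E back=2 fwd=1
After 5 (visit(A)): cur=A back=3 fwd=0
After 6 (visit(D)): cur=D back=4 fwd=0
After 7 (visit(N)): cur=N back=5 fwd=0
After 8 (visit(B)): cur=B back=6 fwd=0
After 9 (visit(S)): cur=S back=7 fwd=0
After 10 (back): cur=B back=6 fwd=1
After 11 (forward): cur=S back=7 fwd=0
After 12 (back): cur=B back=6 fwd=1

B 6 1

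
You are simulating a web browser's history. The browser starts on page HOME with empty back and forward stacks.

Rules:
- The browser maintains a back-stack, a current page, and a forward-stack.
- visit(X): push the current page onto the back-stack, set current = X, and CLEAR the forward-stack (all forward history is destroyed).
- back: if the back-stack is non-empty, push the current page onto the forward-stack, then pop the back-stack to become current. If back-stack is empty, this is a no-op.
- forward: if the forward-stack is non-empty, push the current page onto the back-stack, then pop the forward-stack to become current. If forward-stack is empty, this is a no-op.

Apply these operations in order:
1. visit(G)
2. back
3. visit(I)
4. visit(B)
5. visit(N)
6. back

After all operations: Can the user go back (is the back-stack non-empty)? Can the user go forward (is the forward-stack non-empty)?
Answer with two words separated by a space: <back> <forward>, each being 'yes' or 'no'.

After 1 (visit(G)): cur=G back=1 fwd=0
After 2 (back): cur=HOME back=0 fwd=1
After 3 (visit(I)): cur=I back=1 fwd=0
After 4 (visit(B)): cur=B back=2 fwd=0
After 5 (visit(N)): cur=N back=3 fwd=0
After 6 (back): cur=B back=2 fwd=1

Answer: yes yes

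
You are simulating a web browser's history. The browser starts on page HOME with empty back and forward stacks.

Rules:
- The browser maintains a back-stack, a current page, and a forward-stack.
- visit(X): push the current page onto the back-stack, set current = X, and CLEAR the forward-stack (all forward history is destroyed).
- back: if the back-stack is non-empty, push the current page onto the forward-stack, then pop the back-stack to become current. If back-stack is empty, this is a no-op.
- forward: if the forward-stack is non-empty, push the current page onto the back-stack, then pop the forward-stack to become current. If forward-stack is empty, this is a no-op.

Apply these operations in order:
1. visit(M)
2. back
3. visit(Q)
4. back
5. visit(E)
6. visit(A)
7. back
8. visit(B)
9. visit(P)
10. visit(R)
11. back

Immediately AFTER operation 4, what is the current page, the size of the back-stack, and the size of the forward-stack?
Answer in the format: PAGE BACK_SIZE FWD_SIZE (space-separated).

After 1 (visit(M)): cur=M back=1 fwd=0
After 2 (back): cur=HOME back=0 fwd=1
After 3 (visit(Q)): cur=Q back=1 fwd=0
After 4 (back): cur=HOME back=0 fwd=1

HOME 0 1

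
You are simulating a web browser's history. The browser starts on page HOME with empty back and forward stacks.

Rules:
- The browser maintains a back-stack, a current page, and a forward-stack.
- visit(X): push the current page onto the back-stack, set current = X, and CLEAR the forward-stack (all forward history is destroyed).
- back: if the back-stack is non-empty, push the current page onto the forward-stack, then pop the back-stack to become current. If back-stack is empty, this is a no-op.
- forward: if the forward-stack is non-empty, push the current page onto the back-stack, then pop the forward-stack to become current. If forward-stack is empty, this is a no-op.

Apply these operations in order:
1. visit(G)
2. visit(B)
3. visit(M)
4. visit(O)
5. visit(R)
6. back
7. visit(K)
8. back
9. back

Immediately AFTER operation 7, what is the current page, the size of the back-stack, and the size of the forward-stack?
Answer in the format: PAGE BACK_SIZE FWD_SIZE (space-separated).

After 1 (visit(G)): cur=G back=1 fwd=0
After 2 (visit(B)): cur=B back=2 fwd=0
After 3 (visit(M)): cur=M back=3 fwd=0
After 4 (visit(O)): cur=O back=4 fwd=0
After 5 (visit(R)): cur=R back=5 fwd=0
After 6 (back): cur=O back=4 fwd=1
After 7 (visit(K)): cur=K back=5 fwd=0

K 5 0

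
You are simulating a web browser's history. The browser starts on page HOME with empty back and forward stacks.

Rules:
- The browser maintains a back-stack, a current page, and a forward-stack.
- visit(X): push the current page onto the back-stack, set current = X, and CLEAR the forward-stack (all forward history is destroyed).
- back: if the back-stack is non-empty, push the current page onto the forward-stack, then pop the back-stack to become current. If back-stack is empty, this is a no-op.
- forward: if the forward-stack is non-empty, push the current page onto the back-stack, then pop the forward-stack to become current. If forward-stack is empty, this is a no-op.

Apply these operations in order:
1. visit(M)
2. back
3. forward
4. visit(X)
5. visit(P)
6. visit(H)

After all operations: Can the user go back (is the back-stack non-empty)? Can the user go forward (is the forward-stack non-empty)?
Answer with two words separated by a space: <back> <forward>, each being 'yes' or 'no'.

After 1 (visit(M)): cur=M back=1 fwd=0
After 2 (back): cur=HOME back=0 fwd=1
After 3 (forward): cur=M back=1 fwd=0
After 4 (visit(X)): cur=X back=2 fwd=0
After 5 (visit(P)): cur=P back=3 fwd=0
After 6 (visit(H)): cur=H back=4 fwd=0

Answer: yes no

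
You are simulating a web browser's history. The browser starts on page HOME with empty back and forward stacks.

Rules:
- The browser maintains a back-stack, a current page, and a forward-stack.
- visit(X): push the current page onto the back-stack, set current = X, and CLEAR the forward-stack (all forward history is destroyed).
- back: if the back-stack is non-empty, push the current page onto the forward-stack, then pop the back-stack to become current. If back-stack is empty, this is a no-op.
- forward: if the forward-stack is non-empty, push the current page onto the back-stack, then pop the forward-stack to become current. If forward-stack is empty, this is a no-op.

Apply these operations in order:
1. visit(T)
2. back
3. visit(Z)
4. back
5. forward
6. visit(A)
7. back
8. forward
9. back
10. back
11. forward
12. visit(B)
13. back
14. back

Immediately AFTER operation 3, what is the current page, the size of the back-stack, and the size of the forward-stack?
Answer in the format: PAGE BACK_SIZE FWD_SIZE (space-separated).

After 1 (visit(T)): cur=T back=1 fwd=0
After 2 (back): cur=HOME back=0 fwd=1
After 3 (visit(Z)): cur=Z back=1 fwd=0

Z 1 0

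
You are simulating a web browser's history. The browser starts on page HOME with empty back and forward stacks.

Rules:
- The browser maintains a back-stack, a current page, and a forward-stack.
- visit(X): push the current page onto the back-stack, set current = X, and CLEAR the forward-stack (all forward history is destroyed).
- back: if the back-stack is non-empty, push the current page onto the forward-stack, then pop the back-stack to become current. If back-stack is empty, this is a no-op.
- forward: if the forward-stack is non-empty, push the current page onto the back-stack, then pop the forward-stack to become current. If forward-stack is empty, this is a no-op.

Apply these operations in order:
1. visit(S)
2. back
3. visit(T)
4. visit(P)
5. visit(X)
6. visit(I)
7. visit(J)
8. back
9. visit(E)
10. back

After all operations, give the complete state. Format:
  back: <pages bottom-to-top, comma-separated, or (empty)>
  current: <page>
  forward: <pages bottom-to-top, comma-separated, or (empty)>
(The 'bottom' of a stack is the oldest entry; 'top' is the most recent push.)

Answer: back: HOME,T,P,X
current: I
forward: E

Derivation:
After 1 (visit(S)): cur=S back=1 fwd=0
After 2 (back): cur=HOME back=0 fwd=1
After 3 (visit(T)): cur=T back=1 fwd=0
After 4 (visit(P)): cur=P back=2 fwd=0
After 5 (visit(X)): cur=X back=3 fwd=0
After 6 (visit(I)): cur=I back=4 fwd=0
After 7 (visit(J)): cur=J back=5 fwd=0
After 8 (back): cur=I back=4 fwd=1
After 9 (visit(E)): cur=E back=5 fwd=0
After 10 (back): cur=I back=4 fwd=1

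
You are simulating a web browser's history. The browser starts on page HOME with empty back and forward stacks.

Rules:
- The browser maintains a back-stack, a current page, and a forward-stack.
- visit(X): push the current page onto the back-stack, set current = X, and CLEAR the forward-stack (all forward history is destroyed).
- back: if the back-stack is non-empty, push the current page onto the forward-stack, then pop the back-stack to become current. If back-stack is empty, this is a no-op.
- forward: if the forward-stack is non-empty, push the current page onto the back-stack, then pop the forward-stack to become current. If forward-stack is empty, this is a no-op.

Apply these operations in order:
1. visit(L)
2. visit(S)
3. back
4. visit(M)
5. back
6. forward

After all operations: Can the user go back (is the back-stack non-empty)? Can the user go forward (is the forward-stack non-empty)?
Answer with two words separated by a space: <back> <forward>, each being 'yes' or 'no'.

After 1 (visit(L)): cur=L back=1 fwd=0
After 2 (visit(S)): cur=S back=2 fwd=0
After 3 (back): cur=L back=1 fwd=1
After 4 (visit(M)): cur=M back=2 fwd=0
After 5 (back): cur=L back=1 fwd=1
After 6 (forward): cur=M back=2 fwd=0

Answer: yes no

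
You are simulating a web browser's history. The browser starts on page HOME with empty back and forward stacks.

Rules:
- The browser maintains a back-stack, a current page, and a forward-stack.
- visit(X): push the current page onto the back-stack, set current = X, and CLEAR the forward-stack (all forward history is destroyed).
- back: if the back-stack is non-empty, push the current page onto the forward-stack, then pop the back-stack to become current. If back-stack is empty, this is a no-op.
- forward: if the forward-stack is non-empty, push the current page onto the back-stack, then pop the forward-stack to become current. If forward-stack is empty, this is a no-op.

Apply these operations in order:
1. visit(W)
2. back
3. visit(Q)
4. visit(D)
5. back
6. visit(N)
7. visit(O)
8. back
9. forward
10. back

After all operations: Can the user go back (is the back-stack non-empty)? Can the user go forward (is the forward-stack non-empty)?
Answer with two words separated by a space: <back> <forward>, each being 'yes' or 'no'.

Answer: yes yes

Derivation:
After 1 (visit(W)): cur=W back=1 fwd=0
After 2 (back): cur=HOME back=0 fwd=1
After 3 (visit(Q)): cur=Q back=1 fwd=0
After 4 (visit(D)): cur=D back=2 fwd=0
After 5 (back): cur=Q back=1 fwd=1
After 6 (visit(N)): cur=N back=2 fwd=0
After 7 (visit(O)): cur=O back=3 fwd=0
After 8 (back): cur=N back=2 fwd=1
After 9 (forward): cur=O back=3 fwd=0
After 10 (back): cur=N back=2 fwd=1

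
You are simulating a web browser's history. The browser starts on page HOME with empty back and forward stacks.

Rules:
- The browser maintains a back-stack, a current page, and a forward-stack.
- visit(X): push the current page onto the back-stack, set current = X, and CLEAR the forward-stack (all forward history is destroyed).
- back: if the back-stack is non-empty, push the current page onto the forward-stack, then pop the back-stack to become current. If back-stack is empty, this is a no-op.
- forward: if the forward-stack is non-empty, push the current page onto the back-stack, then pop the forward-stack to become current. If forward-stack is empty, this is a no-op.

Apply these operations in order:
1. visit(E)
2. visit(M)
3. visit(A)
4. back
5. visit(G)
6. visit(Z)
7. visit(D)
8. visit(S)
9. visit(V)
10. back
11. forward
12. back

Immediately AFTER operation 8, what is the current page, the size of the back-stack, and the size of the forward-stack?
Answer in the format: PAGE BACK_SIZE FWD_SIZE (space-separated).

After 1 (visit(E)): cur=E back=1 fwd=0
After 2 (visit(M)): cur=M back=2 fwd=0
After 3 (visit(A)): cur=A back=3 fwd=0
After 4 (back): cur=M back=2 fwd=1
After 5 (visit(G)): cur=G back=3 fwd=0
After 6 (visit(Z)): cur=Z back=4 fwd=0
After 7 (visit(D)): cur=D back=5 fwd=0
After 8 (visit(S)): cur=S back=6 fwd=0

S 6 0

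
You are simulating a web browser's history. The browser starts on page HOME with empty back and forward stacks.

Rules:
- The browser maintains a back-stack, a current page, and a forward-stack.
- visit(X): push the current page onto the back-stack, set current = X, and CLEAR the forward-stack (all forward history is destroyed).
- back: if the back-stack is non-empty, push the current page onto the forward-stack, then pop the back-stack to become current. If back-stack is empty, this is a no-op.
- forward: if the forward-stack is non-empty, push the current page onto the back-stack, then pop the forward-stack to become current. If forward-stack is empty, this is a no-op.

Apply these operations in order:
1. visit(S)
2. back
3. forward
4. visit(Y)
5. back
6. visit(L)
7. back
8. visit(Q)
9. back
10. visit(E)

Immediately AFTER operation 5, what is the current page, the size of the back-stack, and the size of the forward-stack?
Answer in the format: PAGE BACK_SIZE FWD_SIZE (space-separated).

After 1 (visit(S)): cur=S back=1 fwd=0
After 2 (back): cur=HOME back=0 fwd=1
After 3 (forward): cur=S back=1 fwd=0
After 4 (visit(Y)): cur=Y back=2 fwd=0
After 5 (back): cur=S back=1 fwd=1

S 1 1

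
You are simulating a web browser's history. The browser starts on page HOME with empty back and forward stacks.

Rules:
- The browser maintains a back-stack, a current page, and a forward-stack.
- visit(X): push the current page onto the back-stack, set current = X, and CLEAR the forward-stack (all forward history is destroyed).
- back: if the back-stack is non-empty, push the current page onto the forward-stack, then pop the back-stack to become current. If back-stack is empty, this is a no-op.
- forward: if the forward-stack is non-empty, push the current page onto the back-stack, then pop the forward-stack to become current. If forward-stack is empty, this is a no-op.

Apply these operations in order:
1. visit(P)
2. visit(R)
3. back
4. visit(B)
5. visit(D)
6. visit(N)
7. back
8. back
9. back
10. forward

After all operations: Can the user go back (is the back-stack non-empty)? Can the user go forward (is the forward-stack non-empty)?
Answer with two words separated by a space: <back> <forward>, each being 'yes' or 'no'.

After 1 (visit(P)): cur=P back=1 fwd=0
After 2 (visit(R)): cur=R back=2 fwd=0
After 3 (back): cur=P back=1 fwd=1
After 4 (visit(B)): cur=B back=2 fwd=0
After 5 (visit(D)): cur=D back=3 fwd=0
After 6 (visit(N)): cur=N back=4 fwd=0
After 7 (back): cur=D back=3 fwd=1
After 8 (back): cur=B back=2 fwd=2
After 9 (back): cur=P back=1 fwd=3
After 10 (forward): cur=B back=2 fwd=2

Answer: yes yes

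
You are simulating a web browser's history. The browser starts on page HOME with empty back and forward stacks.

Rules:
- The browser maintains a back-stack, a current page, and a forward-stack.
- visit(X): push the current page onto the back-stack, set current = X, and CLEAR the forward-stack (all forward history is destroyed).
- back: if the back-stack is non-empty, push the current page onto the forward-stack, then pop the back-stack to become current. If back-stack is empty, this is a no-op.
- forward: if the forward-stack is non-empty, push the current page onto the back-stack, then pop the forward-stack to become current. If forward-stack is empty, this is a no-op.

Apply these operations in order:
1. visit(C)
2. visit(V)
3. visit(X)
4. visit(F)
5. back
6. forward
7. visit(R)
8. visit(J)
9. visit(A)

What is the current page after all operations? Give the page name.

Answer: A

Derivation:
After 1 (visit(C)): cur=C back=1 fwd=0
After 2 (visit(V)): cur=V back=2 fwd=0
After 3 (visit(X)): cur=X back=3 fwd=0
After 4 (visit(F)): cur=F back=4 fwd=0
After 5 (back): cur=X back=3 fwd=1
After 6 (forward): cur=F back=4 fwd=0
After 7 (visit(R)): cur=R back=5 fwd=0
After 8 (visit(J)): cur=J back=6 fwd=0
After 9 (visit(A)): cur=A back=7 fwd=0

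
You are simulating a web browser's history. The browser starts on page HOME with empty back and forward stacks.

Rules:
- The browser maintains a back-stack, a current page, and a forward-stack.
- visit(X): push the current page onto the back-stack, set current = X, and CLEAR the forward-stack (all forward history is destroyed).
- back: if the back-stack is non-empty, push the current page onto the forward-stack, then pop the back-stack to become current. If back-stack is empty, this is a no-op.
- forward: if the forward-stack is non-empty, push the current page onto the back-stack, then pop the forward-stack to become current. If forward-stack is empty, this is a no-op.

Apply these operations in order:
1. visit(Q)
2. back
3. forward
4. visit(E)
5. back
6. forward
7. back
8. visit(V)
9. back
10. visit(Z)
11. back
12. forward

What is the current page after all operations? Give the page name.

After 1 (visit(Q)): cur=Q back=1 fwd=0
After 2 (back): cur=HOME back=0 fwd=1
After 3 (forward): cur=Q back=1 fwd=0
After 4 (visit(E)): cur=E back=2 fwd=0
After 5 (back): cur=Q back=1 fwd=1
After 6 (forward): cur=E back=2 fwd=0
After 7 (back): cur=Q back=1 fwd=1
After 8 (visit(V)): cur=V back=2 fwd=0
After 9 (back): cur=Q back=1 fwd=1
After 10 (visit(Z)): cur=Z back=2 fwd=0
After 11 (back): cur=Q back=1 fwd=1
After 12 (forward): cur=Z back=2 fwd=0

Answer: Z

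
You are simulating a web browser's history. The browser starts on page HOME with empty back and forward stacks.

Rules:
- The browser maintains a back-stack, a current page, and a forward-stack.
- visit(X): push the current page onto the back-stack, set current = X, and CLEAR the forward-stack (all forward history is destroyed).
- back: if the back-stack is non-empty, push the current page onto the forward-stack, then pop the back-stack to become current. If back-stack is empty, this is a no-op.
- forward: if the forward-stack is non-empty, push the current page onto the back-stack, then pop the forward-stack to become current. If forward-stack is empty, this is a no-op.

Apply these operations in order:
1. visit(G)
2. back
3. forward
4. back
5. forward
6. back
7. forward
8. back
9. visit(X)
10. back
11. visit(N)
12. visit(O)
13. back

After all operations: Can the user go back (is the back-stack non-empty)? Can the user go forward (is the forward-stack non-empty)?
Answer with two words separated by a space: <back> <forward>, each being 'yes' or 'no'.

After 1 (visit(G)): cur=G back=1 fwd=0
After 2 (back): cur=HOME back=0 fwd=1
After 3 (forward): cur=G back=1 fwd=0
After 4 (back): cur=HOME back=0 fwd=1
After 5 (forward): cur=G back=1 fwd=0
After 6 (back): cur=HOME back=0 fwd=1
After 7 (forward): cur=G back=1 fwd=0
After 8 (back): cur=HOME back=0 fwd=1
After 9 (visit(X)): cur=X back=1 fwd=0
After 10 (back): cur=HOME back=0 fwd=1
After 11 (visit(N)): cur=N back=1 fwd=0
After 12 (visit(O)): cur=O back=2 fwd=0
After 13 (back): cur=N back=1 fwd=1

Answer: yes yes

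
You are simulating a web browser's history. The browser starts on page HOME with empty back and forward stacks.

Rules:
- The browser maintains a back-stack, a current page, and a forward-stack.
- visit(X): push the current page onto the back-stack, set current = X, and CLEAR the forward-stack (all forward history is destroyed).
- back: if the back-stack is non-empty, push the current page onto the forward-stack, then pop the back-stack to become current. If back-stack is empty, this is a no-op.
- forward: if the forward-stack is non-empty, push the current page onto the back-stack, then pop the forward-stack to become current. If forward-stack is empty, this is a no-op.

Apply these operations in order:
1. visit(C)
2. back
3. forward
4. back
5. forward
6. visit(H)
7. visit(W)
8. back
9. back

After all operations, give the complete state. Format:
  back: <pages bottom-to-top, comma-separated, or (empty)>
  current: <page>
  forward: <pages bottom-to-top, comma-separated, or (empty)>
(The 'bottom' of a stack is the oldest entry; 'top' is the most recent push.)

After 1 (visit(C)): cur=C back=1 fwd=0
After 2 (back): cur=HOME back=0 fwd=1
After 3 (forward): cur=C back=1 fwd=0
After 4 (back): cur=HOME back=0 fwd=1
After 5 (forward): cur=C back=1 fwd=0
After 6 (visit(H)): cur=H back=2 fwd=0
After 7 (visit(W)): cur=W back=3 fwd=0
After 8 (back): cur=H back=2 fwd=1
After 9 (back): cur=C back=1 fwd=2

Answer: back: HOME
current: C
forward: W,H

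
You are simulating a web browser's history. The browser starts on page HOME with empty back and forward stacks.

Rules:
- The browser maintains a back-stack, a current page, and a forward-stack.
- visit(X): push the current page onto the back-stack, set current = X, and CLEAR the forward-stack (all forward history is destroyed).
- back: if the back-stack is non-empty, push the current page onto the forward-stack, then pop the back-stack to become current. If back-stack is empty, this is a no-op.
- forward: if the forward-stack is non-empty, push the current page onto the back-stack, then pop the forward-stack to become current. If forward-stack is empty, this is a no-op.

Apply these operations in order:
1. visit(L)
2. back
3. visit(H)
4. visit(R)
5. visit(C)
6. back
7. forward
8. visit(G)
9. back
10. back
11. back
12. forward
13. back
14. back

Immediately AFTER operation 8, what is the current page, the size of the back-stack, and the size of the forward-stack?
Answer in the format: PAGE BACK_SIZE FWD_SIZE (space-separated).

After 1 (visit(L)): cur=L back=1 fwd=0
After 2 (back): cur=HOME back=0 fwd=1
After 3 (visit(H)): cur=H back=1 fwd=0
After 4 (visit(R)): cur=R back=2 fwd=0
After 5 (visit(C)): cur=C back=3 fwd=0
After 6 (back): cur=R back=2 fwd=1
After 7 (forward): cur=C back=3 fwd=0
After 8 (visit(G)): cur=G back=4 fwd=0

G 4 0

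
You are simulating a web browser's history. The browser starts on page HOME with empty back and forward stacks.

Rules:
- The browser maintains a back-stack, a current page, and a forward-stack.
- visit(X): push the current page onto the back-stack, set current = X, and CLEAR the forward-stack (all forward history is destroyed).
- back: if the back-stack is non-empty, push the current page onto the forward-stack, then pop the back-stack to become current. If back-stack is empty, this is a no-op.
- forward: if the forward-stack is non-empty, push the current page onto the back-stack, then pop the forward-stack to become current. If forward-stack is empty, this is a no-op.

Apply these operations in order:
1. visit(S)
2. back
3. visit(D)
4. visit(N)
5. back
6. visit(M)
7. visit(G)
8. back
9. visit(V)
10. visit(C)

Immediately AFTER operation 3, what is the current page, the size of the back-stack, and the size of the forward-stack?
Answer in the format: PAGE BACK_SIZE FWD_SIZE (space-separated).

After 1 (visit(S)): cur=S back=1 fwd=0
After 2 (back): cur=HOME back=0 fwd=1
After 3 (visit(D)): cur=D back=1 fwd=0

D 1 0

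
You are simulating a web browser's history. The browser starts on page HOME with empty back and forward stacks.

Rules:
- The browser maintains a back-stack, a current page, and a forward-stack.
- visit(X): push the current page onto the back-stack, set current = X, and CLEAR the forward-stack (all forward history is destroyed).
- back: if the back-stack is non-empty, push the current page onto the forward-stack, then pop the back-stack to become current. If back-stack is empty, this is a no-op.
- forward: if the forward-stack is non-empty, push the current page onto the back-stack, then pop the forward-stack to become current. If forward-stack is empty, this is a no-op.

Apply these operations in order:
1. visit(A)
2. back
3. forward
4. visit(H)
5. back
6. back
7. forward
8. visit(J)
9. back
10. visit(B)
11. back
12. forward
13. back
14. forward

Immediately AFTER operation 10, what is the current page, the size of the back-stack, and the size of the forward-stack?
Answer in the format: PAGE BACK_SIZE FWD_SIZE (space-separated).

After 1 (visit(A)): cur=A back=1 fwd=0
After 2 (back): cur=HOME back=0 fwd=1
After 3 (forward): cur=A back=1 fwd=0
After 4 (visit(H)): cur=H back=2 fwd=0
After 5 (back): cur=A back=1 fwd=1
After 6 (back): cur=HOME back=0 fwd=2
After 7 (forward): cur=A back=1 fwd=1
After 8 (visit(J)): cur=J back=2 fwd=0
After 9 (back): cur=A back=1 fwd=1
After 10 (visit(B)): cur=B back=2 fwd=0

B 2 0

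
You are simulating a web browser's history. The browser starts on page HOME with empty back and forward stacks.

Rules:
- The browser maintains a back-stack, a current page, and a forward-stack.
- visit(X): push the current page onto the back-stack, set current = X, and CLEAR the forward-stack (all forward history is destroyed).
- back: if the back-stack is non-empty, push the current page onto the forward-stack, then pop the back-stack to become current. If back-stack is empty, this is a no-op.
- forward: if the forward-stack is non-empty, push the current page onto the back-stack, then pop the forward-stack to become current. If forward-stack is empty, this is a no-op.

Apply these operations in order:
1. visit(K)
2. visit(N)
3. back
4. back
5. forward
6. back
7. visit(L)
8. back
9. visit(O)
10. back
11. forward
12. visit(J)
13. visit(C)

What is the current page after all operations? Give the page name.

After 1 (visit(K)): cur=K back=1 fwd=0
After 2 (visit(N)): cur=N back=2 fwd=0
After 3 (back): cur=K back=1 fwd=1
After 4 (back): cur=HOME back=0 fwd=2
After 5 (forward): cur=K back=1 fwd=1
After 6 (back): cur=HOME back=0 fwd=2
After 7 (visit(L)): cur=L back=1 fwd=0
After 8 (back): cur=HOME back=0 fwd=1
After 9 (visit(O)): cur=O back=1 fwd=0
After 10 (back): cur=HOME back=0 fwd=1
After 11 (forward): cur=O back=1 fwd=0
After 12 (visit(J)): cur=J back=2 fwd=0
After 13 (visit(C)): cur=C back=3 fwd=0

Answer: C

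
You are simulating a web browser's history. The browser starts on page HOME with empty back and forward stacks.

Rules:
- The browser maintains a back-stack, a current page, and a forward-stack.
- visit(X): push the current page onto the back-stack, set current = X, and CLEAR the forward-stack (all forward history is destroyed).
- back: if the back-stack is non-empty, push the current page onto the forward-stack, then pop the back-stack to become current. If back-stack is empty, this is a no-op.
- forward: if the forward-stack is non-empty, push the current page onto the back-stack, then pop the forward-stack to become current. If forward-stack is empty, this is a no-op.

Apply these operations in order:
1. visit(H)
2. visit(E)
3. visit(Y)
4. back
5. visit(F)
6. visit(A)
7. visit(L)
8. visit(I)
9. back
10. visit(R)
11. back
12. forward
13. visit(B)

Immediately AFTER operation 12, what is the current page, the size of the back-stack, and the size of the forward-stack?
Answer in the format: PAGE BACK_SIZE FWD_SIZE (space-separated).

After 1 (visit(H)): cur=H back=1 fwd=0
After 2 (visit(E)): cur=E back=2 fwd=0
After 3 (visit(Y)): cur=Y back=3 fwd=0
After 4 (back): cur=E back=2 fwd=1
After 5 (visit(F)): cur=F back=3 fwd=0
After 6 (visit(A)): cur=A back=4 fwd=0
After 7 (visit(L)): cur=L back=5 fwd=0
After 8 (visit(I)): cur=I back=6 fwd=0
After 9 (back): cur=L back=5 fwd=1
After 10 (visit(R)): cur=R back=6 fwd=0
After 11 (back): cur=L back=5 fwd=1
After 12 (forward): cur=R back=6 fwd=0

R 6 0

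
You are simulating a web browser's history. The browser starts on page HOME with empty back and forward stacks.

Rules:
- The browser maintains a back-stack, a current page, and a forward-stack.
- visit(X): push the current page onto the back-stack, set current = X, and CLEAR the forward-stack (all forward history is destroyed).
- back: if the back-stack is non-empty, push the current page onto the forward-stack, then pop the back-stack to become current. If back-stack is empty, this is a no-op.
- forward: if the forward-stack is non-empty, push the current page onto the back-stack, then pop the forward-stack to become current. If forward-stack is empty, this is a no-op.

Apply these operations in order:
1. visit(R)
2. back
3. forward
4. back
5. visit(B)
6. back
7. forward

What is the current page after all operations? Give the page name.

Answer: B

Derivation:
After 1 (visit(R)): cur=R back=1 fwd=0
After 2 (back): cur=HOME back=0 fwd=1
After 3 (forward): cur=R back=1 fwd=0
After 4 (back): cur=HOME back=0 fwd=1
After 5 (visit(B)): cur=B back=1 fwd=0
After 6 (back): cur=HOME back=0 fwd=1
After 7 (forward): cur=B back=1 fwd=0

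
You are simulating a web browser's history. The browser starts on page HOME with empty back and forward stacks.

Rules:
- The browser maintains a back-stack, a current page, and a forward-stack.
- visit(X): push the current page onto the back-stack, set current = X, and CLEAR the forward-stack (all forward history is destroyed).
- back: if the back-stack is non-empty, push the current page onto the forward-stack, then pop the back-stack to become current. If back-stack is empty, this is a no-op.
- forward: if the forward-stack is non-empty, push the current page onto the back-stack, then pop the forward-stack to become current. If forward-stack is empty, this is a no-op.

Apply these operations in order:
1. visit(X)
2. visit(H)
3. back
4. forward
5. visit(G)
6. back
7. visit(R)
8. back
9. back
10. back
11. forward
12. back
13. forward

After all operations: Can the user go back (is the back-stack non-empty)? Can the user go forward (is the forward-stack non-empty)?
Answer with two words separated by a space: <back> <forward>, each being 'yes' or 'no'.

Answer: yes yes

Derivation:
After 1 (visit(X)): cur=X back=1 fwd=0
After 2 (visit(H)): cur=H back=2 fwd=0
After 3 (back): cur=X back=1 fwd=1
After 4 (forward): cur=H back=2 fwd=0
After 5 (visit(G)): cur=G back=3 fwd=0
After 6 (back): cur=H back=2 fwd=1
After 7 (visit(R)): cur=R back=3 fwd=0
After 8 (back): cur=H back=2 fwd=1
After 9 (back): cur=X back=1 fwd=2
After 10 (back): cur=HOME back=0 fwd=3
After 11 (forward): cur=X back=1 fwd=2
After 12 (back): cur=HOME back=0 fwd=3
After 13 (forward): cur=X back=1 fwd=2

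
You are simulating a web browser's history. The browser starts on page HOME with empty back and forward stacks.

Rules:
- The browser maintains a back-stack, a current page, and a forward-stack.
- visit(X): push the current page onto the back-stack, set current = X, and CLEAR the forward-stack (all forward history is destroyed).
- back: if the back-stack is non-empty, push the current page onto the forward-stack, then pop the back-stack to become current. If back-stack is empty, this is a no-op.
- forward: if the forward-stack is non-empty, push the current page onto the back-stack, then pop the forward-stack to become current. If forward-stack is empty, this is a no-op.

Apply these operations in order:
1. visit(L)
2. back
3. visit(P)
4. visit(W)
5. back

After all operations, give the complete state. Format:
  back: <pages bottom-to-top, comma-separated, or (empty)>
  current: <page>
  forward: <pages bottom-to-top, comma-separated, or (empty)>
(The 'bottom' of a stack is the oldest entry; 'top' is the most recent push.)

After 1 (visit(L)): cur=L back=1 fwd=0
After 2 (back): cur=HOME back=0 fwd=1
After 3 (visit(P)): cur=P back=1 fwd=0
After 4 (visit(W)): cur=W back=2 fwd=0
After 5 (back): cur=P back=1 fwd=1

Answer: back: HOME
current: P
forward: W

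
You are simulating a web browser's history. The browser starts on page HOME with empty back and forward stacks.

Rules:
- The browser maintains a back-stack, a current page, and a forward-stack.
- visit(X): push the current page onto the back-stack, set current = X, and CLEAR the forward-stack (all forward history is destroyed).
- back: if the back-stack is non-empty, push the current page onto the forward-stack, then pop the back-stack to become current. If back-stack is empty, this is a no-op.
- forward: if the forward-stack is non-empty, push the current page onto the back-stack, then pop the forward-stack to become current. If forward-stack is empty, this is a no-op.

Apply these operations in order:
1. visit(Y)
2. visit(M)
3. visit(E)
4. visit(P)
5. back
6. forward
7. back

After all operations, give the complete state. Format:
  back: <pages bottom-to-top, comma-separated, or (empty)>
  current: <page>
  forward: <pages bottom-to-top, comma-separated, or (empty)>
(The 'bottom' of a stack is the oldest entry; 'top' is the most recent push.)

Answer: back: HOME,Y,M
current: E
forward: P

Derivation:
After 1 (visit(Y)): cur=Y back=1 fwd=0
After 2 (visit(M)): cur=M back=2 fwd=0
After 3 (visit(E)): cur=E back=3 fwd=0
After 4 (visit(P)): cur=P back=4 fwd=0
After 5 (back): cur=E back=3 fwd=1
After 6 (forward): cur=P back=4 fwd=0
After 7 (back): cur=E back=3 fwd=1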